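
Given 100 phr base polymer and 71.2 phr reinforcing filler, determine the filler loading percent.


Filler % = filler / (rubber + filler) * 100
= 71.2 / (100 + 71.2) * 100
= 71.2 / 171.2 * 100
= 41.59%

41.59%


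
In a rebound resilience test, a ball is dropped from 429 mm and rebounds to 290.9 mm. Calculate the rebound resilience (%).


Resilience = h_rebound / h_drop * 100
= 290.9 / 429 * 100
= 67.8%

67.8%


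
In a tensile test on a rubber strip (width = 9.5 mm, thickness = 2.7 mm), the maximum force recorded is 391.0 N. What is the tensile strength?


Area = width * thickness = 9.5 * 2.7 = 25.65 mm^2
TS = force / area = 391.0 / 25.65 = 15.24 MPa

15.24 MPa


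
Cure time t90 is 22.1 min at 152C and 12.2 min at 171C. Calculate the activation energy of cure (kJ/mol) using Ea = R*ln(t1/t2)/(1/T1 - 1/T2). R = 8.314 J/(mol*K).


T1 = 425.15 K, T2 = 444.15 K
1/T1 - 1/T2 = 1.0062e-04
ln(t1/t2) = ln(22.1/12.2) = 0.5941
Ea = 8.314 * 0.5941 / 1.0062e-04 = 49092.8530 J/mol
Ea = 49.09 kJ/mol

49.09 kJ/mol


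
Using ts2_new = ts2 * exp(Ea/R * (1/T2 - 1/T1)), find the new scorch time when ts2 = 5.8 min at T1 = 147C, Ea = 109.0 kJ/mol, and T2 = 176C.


Convert temperatures: T1 = 147 + 273.15 = 420.15 K, T2 = 176 + 273.15 = 449.15 K
ts2_new = 5.8 * exp(109000 / 8.314 * (1/449.15 - 1/420.15))
1/T2 - 1/T1 = -1.5367e-04
ts2_new = 0.77 min

0.77 min


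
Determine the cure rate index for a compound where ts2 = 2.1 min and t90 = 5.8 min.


CRI = 100 / (t90 - ts2)
= 100 / (5.8 - 2.1)
= 100 / 3.7
= 27.03 min^-1

27.03 min^-1


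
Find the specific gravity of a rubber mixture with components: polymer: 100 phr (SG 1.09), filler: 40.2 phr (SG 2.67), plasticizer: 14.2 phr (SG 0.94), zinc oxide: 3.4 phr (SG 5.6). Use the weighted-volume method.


Sum of weights = 157.8
Volume contributions:
  polymer: 100/1.09 = 91.7431
  filler: 40.2/2.67 = 15.0562
  plasticizer: 14.2/0.94 = 15.1064
  zinc oxide: 3.4/5.6 = 0.6071
Sum of volumes = 122.5128
SG = 157.8 / 122.5128 = 1.288

SG = 1.288


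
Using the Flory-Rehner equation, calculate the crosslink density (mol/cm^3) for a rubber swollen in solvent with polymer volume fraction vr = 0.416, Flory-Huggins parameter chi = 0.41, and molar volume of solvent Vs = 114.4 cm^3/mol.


ln(1 - vr) = ln(1 - 0.416) = -0.5379
Numerator = -((-0.5379) + 0.416 + 0.41 * 0.416^2) = 0.0509
Denominator = 114.4 * (0.416^(1/3) - 0.416/2) = 61.6047
nu = 0.0509 / 61.6047 = 8.2626e-04 mol/cm^3

8.2626e-04 mol/cm^3


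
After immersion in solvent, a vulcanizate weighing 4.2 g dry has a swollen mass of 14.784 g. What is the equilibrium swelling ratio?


Q = W_swollen / W_dry
Q = 14.784 / 4.2
Q = 3.52

Q = 3.52


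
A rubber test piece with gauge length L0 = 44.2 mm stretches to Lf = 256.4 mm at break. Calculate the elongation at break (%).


Elongation = (Lf - L0) / L0 * 100
= (256.4 - 44.2) / 44.2 * 100
= 212.2 / 44.2 * 100
= 480.1%

480.1%


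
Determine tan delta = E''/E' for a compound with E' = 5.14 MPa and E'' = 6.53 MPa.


tan delta = E'' / E'
= 6.53 / 5.14
= 1.2704

tan delta = 1.2704


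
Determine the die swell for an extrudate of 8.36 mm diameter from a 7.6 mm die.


Die swell ratio = D_extrudate / D_die
= 8.36 / 7.6
= 1.1

Die swell = 1.1


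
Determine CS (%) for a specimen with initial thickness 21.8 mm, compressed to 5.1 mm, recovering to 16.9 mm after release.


CS = (t0 - recovered) / (t0 - ts) * 100
= (21.8 - 16.9) / (21.8 - 5.1) * 100
= 4.9 / 16.7 * 100
= 29.3%

29.3%


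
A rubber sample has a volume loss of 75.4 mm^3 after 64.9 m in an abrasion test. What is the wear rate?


Rate = volume_loss / distance
= 75.4 / 64.9
= 1.162 mm^3/m

1.162 mm^3/m


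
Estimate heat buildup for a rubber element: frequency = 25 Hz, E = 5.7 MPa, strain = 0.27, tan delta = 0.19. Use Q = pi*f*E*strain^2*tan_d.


Q = pi * f * E * strain^2 * tan_d
= pi * 25 * 5.7 * 0.27^2 * 0.19
= pi * 25 * 5.7 * 0.0729 * 0.19
= 6.2008

Q = 6.2008


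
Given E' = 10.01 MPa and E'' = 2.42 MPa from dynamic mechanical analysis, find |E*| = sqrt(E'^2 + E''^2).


|E*| = sqrt(E'^2 + E''^2)
= sqrt(10.01^2 + 2.42^2)
= sqrt(100.2001 + 5.8564)
= 10.298 MPa

10.298 MPa


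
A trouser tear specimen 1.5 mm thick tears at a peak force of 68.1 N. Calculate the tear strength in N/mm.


Tear strength = force / thickness
= 68.1 / 1.5
= 45.4 N/mm

45.4 N/mm


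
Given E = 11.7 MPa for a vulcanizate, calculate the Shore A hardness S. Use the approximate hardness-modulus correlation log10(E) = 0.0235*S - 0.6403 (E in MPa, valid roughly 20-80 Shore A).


log10(E) = 0.0235*S - 0.6403  =>  S = (log10(E) + 0.6403) / 0.0235
log10(11.7) = 1.068186
S = (1.068186 + 0.6403) / 0.0235 = 1.708486 / 0.0235
S = 72.7

Shore A = 72.7


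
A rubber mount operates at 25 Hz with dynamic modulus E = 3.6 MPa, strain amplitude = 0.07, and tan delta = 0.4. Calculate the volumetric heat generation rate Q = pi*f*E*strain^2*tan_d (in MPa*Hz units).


Q = pi * f * E * strain^2 * tan_d
= pi * 25 * 3.6 * 0.07^2 * 0.4
= pi * 25 * 3.6 * 0.0049 * 0.4
= 0.5542

Q = 0.5542


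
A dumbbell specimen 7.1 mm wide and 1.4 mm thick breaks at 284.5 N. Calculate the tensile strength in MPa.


Area = width * thickness = 7.1 * 1.4 = 9.94 mm^2
TS = force / area = 284.5 / 9.94 = 28.62 MPa

28.62 MPa


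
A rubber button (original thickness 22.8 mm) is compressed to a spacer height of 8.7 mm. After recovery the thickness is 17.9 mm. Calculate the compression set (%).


CS = (t0 - recovered) / (t0 - ts) * 100
= (22.8 - 17.9) / (22.8 - 8.7) * 100
= 4.9 / 14.1 * 100
= 34.8%

34.8%


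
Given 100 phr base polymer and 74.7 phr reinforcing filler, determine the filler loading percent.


Filler % = filler / (rubber + filler) * 100
= 74.7 / (100 + 74.7) * 100
= 74.7 / 174.7 * 100
= 42.76%

42.76%


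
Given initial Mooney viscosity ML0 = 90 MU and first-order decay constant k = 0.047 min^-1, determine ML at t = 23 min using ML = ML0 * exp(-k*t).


ML = ML0 * exp(-k * t)
ML = 90 * exp(-0.047 * 23)
ML = 90 * 0.3393
ML = 30.53 MU

30.53 MU


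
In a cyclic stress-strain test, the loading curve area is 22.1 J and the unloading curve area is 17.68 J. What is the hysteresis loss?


Hysteresis loss = loading - unloading
= 22.1 - 17.68
= 4.42 J

4.42 J


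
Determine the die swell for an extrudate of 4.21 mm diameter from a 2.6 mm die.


Die swell ratio = D_extrudate / D_die
= 4.21 / 2.6
= 1.619

Die swell = 1.619


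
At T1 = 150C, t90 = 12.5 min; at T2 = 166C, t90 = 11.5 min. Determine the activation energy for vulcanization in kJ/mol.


T1 = 423.15 K, T2 = 439.15 K
1/T1 - 1/T2 = 8.6102e-05
ln(t1/t2) = ln(12.5/11.5) = 0.0834
Ea = 8.314 * 0.0834 / 8.6102e-05 = 8051.3284 J/mol
Ea = 8.05 kJ/mol

8.05 kJ/mol


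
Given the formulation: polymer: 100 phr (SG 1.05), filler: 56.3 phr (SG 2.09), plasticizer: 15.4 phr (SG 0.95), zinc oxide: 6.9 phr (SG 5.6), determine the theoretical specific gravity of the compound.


Sum of weights = 178.6
Volume contributions:
  polymer: 100/1.05 = 95.2381
  filler: 56.3/2.09 = 26.9378
  plasticizer: 15.4/0.95 = 16.2105
  zinc oxide: 6.9/5.6 = 1.2321
Sum of volumes = 139.6186
SG = 178.6 / 139.6186 = 1.279

SG = 1.279


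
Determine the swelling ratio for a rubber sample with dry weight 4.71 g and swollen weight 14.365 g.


Q = W_swollen / W_dry
Q = 14.365 / 4.71
Q = 3.05

Q = 3.05


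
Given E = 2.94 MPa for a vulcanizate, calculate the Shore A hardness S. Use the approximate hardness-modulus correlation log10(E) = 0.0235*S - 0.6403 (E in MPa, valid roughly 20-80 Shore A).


log10(E) = 0.0235*S - 0.6403  =>  S = (log10(E) + 0.6403) / 0.0235
log10(2.94) = 0.468347
S = (0.468347 + 0.6403) / 0.0235 = 1.108647 / 0.0235
S = 47.2

Shore A = 47.2


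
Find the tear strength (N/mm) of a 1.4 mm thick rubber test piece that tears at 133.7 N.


Tear strength = force / thickness
= 133.7 / 1.4
= 95.5 N/mm

95.5 N/mm


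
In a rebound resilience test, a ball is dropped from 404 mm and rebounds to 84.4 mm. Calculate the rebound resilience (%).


Resilience = h_rebound / h_drop * 100
= 84.4 / 404 * 100
= 20.9%

20.9%


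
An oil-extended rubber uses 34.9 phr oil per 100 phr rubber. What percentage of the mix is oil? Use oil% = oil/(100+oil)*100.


Oil % = oil / (100 + oil) * 100
= 34.9 / (100 + 34.9) * 100
= 34.9 / 134.9 * 100
= 25.87%

25.87%


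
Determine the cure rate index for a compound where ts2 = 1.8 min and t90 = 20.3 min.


CRI = 100 / (t90 - ts2)
= 100 / (20.3 - 1.8)
= 100 / 18.5
= 5.41 min^-1

5.41 min^-1


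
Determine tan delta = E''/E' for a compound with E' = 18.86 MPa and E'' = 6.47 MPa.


tan delta = E'' / E'
= 6.47 / 18.86
= 0.3431

tan delta = 0.3431


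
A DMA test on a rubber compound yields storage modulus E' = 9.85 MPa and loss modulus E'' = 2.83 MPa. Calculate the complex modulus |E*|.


|E*| = sqrt(E'^2 + E''^2)
= sqrt(9.85^2 + 2.83^2)
= sqrt(97.0225 + 8.0089)
= 10.248 MPa

10.248 MPa


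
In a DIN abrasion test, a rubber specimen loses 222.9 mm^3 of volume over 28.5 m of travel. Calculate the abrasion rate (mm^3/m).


Rate = volume_loss / distance
= 222.9 / 28.5
= 7.821 mm^3/m

7.821 mm^3/m


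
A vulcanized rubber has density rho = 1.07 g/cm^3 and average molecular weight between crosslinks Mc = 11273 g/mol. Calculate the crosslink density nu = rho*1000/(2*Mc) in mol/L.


nu = rho * 1000 / (2 * Mc)
nu = 1.07 * 1000 / (2 * 11273)
nu = 1070.0 / 22546
nu = 0.0475 mol/L

0.0475 mol/L


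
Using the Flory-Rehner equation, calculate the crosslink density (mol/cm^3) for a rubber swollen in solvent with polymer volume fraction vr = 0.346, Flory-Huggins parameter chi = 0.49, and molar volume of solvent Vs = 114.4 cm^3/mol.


ln(1 - vr) = ln(1 - 0.346) = -0.4246
Numerator = -((-0.4246) + 0.346 + 0.49 * 0.346^2) = 0.0200
Denominator = 114.4 * (0.346^(1/3) - 0.346/2) = 60.5216
nu = 0.0200 / 60.5216 = 3.3025e-04 mol/cm^3

3.3025e-04 mol/cm^3


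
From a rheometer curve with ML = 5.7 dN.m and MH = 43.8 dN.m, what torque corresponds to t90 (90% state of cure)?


M90 = ML + 0.9 * (MH - ML)
M90 = 5.7 + 0.9 * (43.8 - 5.7)
M90 = 5.7 + 0.9 * 38.1
M90 = 39.99 dN.m

39.99 dN.m


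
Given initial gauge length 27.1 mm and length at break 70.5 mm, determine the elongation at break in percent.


Elongation = (Lf - L0) / L0 * 100
= (70.5 - 27.1) / 27.1 * 100
= 43.4 / 27.1 * 100
= 160.1%

160.1%


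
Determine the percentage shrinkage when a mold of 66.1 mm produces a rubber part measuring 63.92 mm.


Shrinkage = (mold - part) / mold * 100
= (66.1 - 63.92) / 66.1 * 100
= 2.18 / 66.1 * 100
= 3.3%

3.3%


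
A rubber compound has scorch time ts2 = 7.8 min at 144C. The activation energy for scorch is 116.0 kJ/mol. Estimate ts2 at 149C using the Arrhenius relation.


Convert temperatures: T1 = 144 + 273.15 = 417.15 K, T2 = 149 + 273.15 = 422.15 K
ts2_new = 7.8 * exp(116000 / 8.314 * (1/422.15 - 1/417.15))
1/T2 - 1/T1 = -2.8393e-05
ts2_new = 5.25 min

5.25 min


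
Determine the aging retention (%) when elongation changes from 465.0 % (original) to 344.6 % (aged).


Retention = aged / original * 100
= 344.6 / 465.0 * 100
= 74.1%

74.1%


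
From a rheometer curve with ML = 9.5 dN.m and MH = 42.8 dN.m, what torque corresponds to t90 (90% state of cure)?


M90 = ML + 0.9 * (MH - ML)
M90 = 9.5 + 0.9 * (42.8 - 9.5)
M90 = 9.5 + 0.9 * 33.3
M90 = 39.47 dN.m

39.47 dN.m


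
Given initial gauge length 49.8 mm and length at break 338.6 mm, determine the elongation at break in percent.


Elongation = (Lf - L0) / L0 * 100
= (338.6 - 49.8) / 49.8 * 100
= 288.8 / 49.8 * 100
= 579.9%

579.9%


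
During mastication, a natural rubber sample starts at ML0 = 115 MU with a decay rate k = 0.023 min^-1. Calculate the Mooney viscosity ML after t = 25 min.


ML = ML0 * exp(-k * t)
ML = 115 * exp(-0.023 * 25)
ML = 115 * 0.5627
ML = 64.71 MU

64.71 MU


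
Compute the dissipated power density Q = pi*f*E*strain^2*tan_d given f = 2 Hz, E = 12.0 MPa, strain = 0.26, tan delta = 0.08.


Q = pi * f * E * strain^2 * tan_d
= pi * 2 * 12.0 * 0.26^2 * 0.08
= pi * 2 * 12.0 * 0.0676 * 0.08
= 0.4078

Q = 0.4078


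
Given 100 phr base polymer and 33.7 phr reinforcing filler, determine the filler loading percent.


Filler % = filler / (rubber + filler) * 100
= 33.7 / (100 + 33.7) * 100
= 33.7 / 133.7 * 100
= 25.21%

25.21%


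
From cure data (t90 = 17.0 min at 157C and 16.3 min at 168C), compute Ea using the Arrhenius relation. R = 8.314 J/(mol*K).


T1 = 430.15 K, T2 = 441.15 K
1/T1 - 1/T2 = 5.7968e-05
ln(t1/t2) = ln(17.0/16.3) = 0.0420
Ea = 8.314 * 0.0420 / 5.7968e-05 = 6030.7501 J/mol
Ea = 6.03 kJ/mol

6.03 kJ/mol


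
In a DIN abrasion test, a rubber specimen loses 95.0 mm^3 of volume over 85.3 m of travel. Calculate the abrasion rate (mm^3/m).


Rate = volume_loss / distance
= 95.0 / 85.3
= 1.114 mm^3/m

1.114 mm^3/m


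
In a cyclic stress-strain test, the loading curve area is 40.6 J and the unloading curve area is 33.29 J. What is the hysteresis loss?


Hysteresis loss = loading - unloading
= 40.6 - 33.29
= 7.31 J

7.31 J


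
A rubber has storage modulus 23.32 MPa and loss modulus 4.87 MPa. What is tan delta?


tan delta = E'' / E'
= 4.87 / 23.32
= 0.2088

tan delta = 0.2088


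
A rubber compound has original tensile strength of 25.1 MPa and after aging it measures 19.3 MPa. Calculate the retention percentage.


Retention = aged / original * 100
= 19.3 / 25.1 * 100
= 76.9%

76.9%


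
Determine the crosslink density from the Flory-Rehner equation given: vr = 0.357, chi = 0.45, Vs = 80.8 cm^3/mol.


ln(1 - vr) = ln(1 - 0.357) = -0.4416
Numerator = -((-0.4416) + 0.357 + 0.45 * 0.357^2) = 0.0273
Denominator = 80.8 * (0.357^(1/3) - 0.357/2) = 42.8965
nu = 0.0273 / 42.8965 = 6.3545e-04 mol/cm^3

6.3545e-04 mol/cm^3


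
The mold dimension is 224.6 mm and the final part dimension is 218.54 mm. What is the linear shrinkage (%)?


Shrinkage = (mold - part) / mold * 100
= (224.6 - 218.54) / 224.6 * 100
= 6.06 / 224.6 * 100
= 2.7%

2.7%


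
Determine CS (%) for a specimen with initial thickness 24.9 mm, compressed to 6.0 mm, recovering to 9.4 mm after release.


CS = (t0 - recovered) / (t0 - ts) * 100
= (24.9 - 9.4) / (24.9 - 6.0) * 100
= 15.5 / 18.9 * 100
= 82.0%

82.0%


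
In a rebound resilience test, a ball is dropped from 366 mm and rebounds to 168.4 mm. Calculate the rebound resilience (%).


Resilience = h_rebound / h_drop * 100
= 168.4 / 366 * 100
= 46.0%

46.0%


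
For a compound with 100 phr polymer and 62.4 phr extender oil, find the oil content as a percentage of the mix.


Oil % = oil / (100 + oil) * 100
= 62.4 / (100 + 62.4) * 100
= 62.4 / 162.4 * 100
= 38.42%

38.42%


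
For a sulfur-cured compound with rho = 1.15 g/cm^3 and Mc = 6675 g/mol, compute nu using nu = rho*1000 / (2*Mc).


nu = rho * 1000 / (2 * Mc)
nu = 1.15 * 1000 / (2 * 6675)
nu = 1150.0 / 13350
nu = 0.0861 mol/L

0.0861 mol/L


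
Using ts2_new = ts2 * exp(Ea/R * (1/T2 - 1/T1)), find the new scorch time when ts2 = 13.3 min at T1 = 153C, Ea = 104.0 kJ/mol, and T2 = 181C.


Convert temperatures: T1 = 153 + 273.15 = 426.15 K, T2 = 181 + 273.15 = 454.15 K
ts2_new = 13.3 * exp(104000 / 8.314 * (1/454.15 - 1/426.15))
1/T2 - 1/T1 = -1.4468e-04
ts2_new = 2.18 min

2.18 min


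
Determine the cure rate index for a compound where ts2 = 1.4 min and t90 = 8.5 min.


CRI = 100 / (t90 - ts2)
= 100 / (8.5 - 1.4)
= 100 / 7.1
= 14.08 min^-1

14.08 min^-1


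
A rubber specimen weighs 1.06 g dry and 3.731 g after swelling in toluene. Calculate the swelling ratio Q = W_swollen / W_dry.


Q = W_swollen / W_dry
Q = 3.731 / 1.06
Q = 3.52

Q = 3.52


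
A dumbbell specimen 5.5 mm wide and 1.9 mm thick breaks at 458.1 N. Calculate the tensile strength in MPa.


Area = width * thickness = 5.5 * 1.9 = 10.45 mm^2
TS = force / area = 458.1 / 10.45 = 43.84 MPa

43.84 MPa


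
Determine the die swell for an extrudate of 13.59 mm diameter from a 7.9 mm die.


Die swell ratio = D_extrudate / D_die
= 13.59 / 7.9
= 1.72

Die swell = 1.72


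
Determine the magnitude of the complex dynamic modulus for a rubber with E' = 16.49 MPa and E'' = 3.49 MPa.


|E*| = sqrt(E'^2 + E''^2)
= sqrt(16.49^2 + 3.49^2)
= sqrt(271.9201 + 12.1801)
= 16.855 MPa

16.855 MPa


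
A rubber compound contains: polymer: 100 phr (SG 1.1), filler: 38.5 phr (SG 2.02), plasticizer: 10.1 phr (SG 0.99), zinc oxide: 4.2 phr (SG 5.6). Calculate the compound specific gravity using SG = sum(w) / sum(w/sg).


Sum of weights = 152.8
Volume contributions:
  polymer: 100/1.1 = 90.9091
  filler: 38.5/2.02 = 19.0594
  plasticizer: 10.1/0.99 = 10.2020
  zinc oxide: 4.2/5.6 = 0.7500
Sum of volumes = 120.9205
SG = 152.8 / 120.9205 = 1.264

SG = 1.264


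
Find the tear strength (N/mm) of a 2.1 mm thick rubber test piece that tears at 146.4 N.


Tear strength = force / thickness
= 146.4 / 2.1
= 69.71 N/mm

69.71 N/mm


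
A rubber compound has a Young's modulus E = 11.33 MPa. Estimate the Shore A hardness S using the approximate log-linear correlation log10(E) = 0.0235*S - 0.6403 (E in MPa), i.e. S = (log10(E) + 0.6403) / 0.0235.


log10(E) = 0.0235*S - 0.6403  =>  S = (log10(E) + 0.6403) / 0.0235
log10(11.33) = 1.054230
S = (1.054230 + 0.6403) / 0.0235 = 1.694530 / 0.0235
S = 72.1

Shore A = 72.1


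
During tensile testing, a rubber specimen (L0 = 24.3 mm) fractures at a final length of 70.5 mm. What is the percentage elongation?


Elongation = (Lf - L0) / L0 * 100
= (70.5 - 24.3) / 24.3 * 100
= 46.2 / 24.3 * 100
= 190.1%

190.1%


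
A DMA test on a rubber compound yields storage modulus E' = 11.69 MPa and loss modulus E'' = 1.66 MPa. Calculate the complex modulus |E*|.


|E*| = sqrt(E'^2 + E''^2)
= sqrt(11.69^2 + 1.66^2)
= sqrt(136.6561 + 2.7556)
= 11.807 MPa

11.807 MPa


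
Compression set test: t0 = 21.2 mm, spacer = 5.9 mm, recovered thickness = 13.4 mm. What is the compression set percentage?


CS = (t0 - recovered) / (t0 - ts) * 100
= (21.2 - 13.4) / (21.2 - 5.9) * 100
= 7.8 / 15.3 * 100
= 51.0%

51.0%


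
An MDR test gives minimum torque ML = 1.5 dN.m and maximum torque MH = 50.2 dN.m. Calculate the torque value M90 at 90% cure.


M90 = ML + 0.9 * (MH - ML)
M90 = 1.5 + 0.9 * (50.2 - 1.5)
M90 = 1.5 + 0.9 * 48.7
M90 = 45.33 dN.m

45.33 dN.m


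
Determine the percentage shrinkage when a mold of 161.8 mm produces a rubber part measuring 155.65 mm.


Shrinkage = (mold - part) / mold * 100
= (161.8 - 155.65) / 161.8 * 100
= 6.15 / 161.8 * 100
= 3.8%

3.8%


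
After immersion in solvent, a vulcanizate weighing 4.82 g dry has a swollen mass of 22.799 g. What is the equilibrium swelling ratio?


Q = W_swollen / W_dry
Q = 22.799 / 4.82
Q = 4.73

Q = 4.73


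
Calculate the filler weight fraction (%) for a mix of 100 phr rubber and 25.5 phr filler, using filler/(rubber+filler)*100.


Filler % = filler / (rubber + filler) * 100
= 25.5 / (100 + 25.5) * 100
= 25.5 / 125.5 * 100
= 20.32%

20.32%


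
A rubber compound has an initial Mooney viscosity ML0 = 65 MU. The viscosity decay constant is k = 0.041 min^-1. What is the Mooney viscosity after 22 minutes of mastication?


ML = ML0 * exp(-k * t)
ML = 65 * exp(-0.041 * 22)
ML = 65 * 0.4058
ML = 26.37 MU

26.37 MU


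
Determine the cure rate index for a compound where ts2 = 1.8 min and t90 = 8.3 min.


CRI = 100 / (t90 - ts2)
= 100 / (8.3 - 1.8)
= 100 / 6.5
= 15.38 min^-1

15.38 min^-1


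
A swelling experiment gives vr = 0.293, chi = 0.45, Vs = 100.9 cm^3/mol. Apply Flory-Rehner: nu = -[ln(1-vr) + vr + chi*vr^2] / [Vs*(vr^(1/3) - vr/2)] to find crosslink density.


ln(1 - vr) = ln(1 - 0.293) = -0.3467
Numerator = -((-0.3467) + 0.293 + 0.45 * 0.293^2) = 0.0151
Denominator = 100.9 * (0.293^(1/3) - 0.293/2) = 52.2344
nu = 0.0151 / 52.2344 = 2.8894e-04 mol/cm^3

2.8894e-04 mol/cm^3


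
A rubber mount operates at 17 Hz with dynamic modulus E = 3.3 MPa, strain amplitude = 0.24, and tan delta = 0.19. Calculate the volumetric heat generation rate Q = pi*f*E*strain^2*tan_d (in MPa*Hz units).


Q = pi * f * E * strain^2 * tan_d
= pi * 17 * 3.3 * 0.24^2 * 0.19
= pi * 17 * 3.3 * 0.0576 * 0.19
= 1.9288

Q = 1.9288


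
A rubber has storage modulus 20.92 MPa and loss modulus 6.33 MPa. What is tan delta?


tan delta = E'' / E'
= 6.33 / 20.92
= 0.3026

tan delta = 0.3026


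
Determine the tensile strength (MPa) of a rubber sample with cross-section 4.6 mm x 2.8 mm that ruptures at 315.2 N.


Area = width * thickness = 4.6 * 2.8 = 12.88 mm^2
TS = force / area = 315.2 / 12.88 = 24.47 MPa

24.47 MPa


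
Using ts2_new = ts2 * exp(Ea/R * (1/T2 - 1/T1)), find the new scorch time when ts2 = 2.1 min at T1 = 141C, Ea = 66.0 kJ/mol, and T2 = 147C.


Convert temperatures: T1 = 141 + 273.15 = 414.15 K, T2 = 147 + 273.15 = 420.15 K
ts2_new = 2.1 * exp(66000 / 8.314 * (1/420.15 - 1/414.15))
1/T2 - 1/T1 = -3.4482e-05
ts2_new = 1.6 min

1.6 min


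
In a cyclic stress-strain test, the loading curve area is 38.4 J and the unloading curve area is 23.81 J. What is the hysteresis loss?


Hysteresis loss = loading - unloading
= 38.4 - 23.81
= 14.59 J

14.59 J


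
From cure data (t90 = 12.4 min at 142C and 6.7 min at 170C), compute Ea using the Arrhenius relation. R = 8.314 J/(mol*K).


T1 = 415.15 K, T2 = 443.15 K
1/T1 - 1/T2 = 1.5220e-04
ln(t1/t2) = ln(12.4/6.7) = 0.6156
Ea = 8.314 * 0.6156 / 1.5220e-04 = 33627.8110 J/mol
Ea = 33.63 kJ/mol

33.63 kJ/mol


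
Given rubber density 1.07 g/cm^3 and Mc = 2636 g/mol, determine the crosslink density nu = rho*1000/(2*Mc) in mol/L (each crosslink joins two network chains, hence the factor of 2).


nu = rho * 1000 / (2 * Mc)
nu = 1.07 * 1000 / (2 * 2636)
nu = 1070.0 / 5272
nu = 0.2030 mol/L

0.2030 mol/L


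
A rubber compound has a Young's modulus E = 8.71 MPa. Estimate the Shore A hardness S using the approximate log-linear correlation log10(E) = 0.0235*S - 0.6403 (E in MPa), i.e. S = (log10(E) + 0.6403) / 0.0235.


log10(E) = 0.0235*S - 0.6403  =>  S = (log10(E) + 0.6403) / 0.0235
log10(8.71) = 0.940018
S = (0.940018 + 0.6403) / 0.0235 = 1.580318 / 0.0235
S = 67.2

Shore A = 67.2


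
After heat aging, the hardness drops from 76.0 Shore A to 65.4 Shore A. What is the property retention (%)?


Retention = aged / original * 100
= 65.4 / 76.0 * 100
= 86.1%

86.1%


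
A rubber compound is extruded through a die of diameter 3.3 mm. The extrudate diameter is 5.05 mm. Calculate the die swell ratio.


Die swell ratio = D_extrudate / D_die
= 5.05 / 3.3
= 1.53

Die swell = 1.53


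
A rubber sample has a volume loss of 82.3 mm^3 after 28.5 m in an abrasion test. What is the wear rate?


Rate = volume_loss / distance
= 82.3 / 28.5
= 2.888 mm^3/m

2.888 mm^3/m


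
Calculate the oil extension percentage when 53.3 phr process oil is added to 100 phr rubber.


Oil % = oil / (100 + oil) * 100
= 53.3 / (100 + 53.3) * 100
= 53.3 / 153.3 * 100
= 34.77%

34.77%


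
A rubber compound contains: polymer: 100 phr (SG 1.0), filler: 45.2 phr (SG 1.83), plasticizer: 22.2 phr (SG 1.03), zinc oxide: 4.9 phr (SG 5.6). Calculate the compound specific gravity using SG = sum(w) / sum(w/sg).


Sum of weights = 172.3
Volume contributions:
  polymer: 100/1.0 = 100.0000
  filler: 45.2/1.83 = 24.6995
  plasticizer: 22.2/1.03 = 21.5534
  zinc oxide: 4.9/5.6 = 0.8750
Sum of volumes = 147.1279
SG = 172.3 / 147.1279 = 1.171

SG = 1.171


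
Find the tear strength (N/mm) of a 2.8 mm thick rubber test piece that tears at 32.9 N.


Tear strength = force / thickness
= 32.9 / 2.8
= 11.75 N/mm

11.75 N/mm


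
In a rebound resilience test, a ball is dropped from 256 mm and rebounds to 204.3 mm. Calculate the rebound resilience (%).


Resilience = h_rebound / h_drop * 100
= 204.3 / 256 * 100
= 79.8%

79.8%


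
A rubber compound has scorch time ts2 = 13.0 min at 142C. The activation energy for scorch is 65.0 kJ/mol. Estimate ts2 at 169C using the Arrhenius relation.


Convert temperatures: T1 = 142 + 273.15 = 415.15 K, T2 = 169 + 273.15 = 442.15 K
ts2_new = 13.0 * exp(65000 / 8.314 * (1/442.15 - 1/415.15))
1/T2 - 1/T1 = -1.4709e-04
ts2_new = 4.12 min

4.12 min


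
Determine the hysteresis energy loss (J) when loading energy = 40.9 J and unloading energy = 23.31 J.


Hysteresis loss = loading - unloading
= 40.9 - 23.31
= 17.59 J

17.59 J


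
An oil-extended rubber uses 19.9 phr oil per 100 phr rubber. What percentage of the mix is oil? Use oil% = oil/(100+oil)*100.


Oil % = oil / (100 + oil) * 100
= 19.9 / (100 + 19.9) * 100
= 19.9 / 119.9 * 100
= 16.6%

16.6%


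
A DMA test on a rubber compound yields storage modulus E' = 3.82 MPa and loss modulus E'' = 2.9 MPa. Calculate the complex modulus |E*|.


|E*| = sqrt(E'^2 + E''^2)
= sqrt(3.82^2 + 2.9^2)
= sqrt(14.5924 + 8.4100)
= 4.796 MPa

4.796 MPa


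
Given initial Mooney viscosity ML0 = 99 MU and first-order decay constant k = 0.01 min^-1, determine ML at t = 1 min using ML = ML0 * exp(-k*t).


ML = ML0 * exp(-k * t)
ML = 99 * exp(-0.01 * 1)
ML = 99 * 0.9900
ML = 98.01 MU

98.01 MU


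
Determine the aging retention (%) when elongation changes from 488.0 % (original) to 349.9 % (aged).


Retention = aged / original * 100
= 349.9 / 488.0 * 100
= 71.7%

71.7%


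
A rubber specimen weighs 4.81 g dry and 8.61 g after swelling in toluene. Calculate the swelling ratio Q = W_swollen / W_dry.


Q = W_swollen / W_dry
Q = 8.61 / 4.81
Q = 1.79

Q = 1.79


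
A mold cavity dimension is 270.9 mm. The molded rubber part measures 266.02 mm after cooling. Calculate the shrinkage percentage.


Shrinkage = (mold - part) / mold * 100
= (270.9 - 266.02) / 270.9 * 100
= 4.88 / 270.9 * 100
= 1.8%

1.8%


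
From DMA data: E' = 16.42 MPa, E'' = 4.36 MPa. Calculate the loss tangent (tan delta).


tan delta = E'' / E'
= 4.36 / 16.42
= 0.2655

tan delta = 0.2655


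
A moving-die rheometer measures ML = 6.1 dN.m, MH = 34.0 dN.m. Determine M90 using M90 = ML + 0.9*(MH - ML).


M90 = ML + 0.9 * (MH - ML)
M90 = 6.1 + 0.9 * (34.0 - 6.1)
M90 = 6.1 + 0.9 * 27.9
M90 = 31.21 dN.m

31.21 dN.m


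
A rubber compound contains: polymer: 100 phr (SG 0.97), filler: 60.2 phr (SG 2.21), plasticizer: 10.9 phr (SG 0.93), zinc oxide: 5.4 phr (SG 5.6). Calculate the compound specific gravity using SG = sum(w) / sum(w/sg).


Sum of weights = 176.5
Volume contributions:
  polymer: 100/0.97 = 103.0928
  filler: 60.2/2.21 = 27.2398
  plasticizer: 10.9/0.93 = 11.7204
  zinc oxide: 5.4/5.6 = 0.9643
Sum of volumes = 143.0173
SG = 176.5 / 143.0173 = 1.234

SG = 1.234


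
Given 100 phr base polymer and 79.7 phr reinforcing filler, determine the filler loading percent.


Filler % = filler / (rubber + filler) * 100
= 79.7 / (100 + 79.7) * 100
= 79.7 / 179.7 * 100
= 44.35%

44.35%


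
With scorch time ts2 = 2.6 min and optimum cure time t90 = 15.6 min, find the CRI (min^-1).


CRI = 100 / (t90 - ts2)
= 100 / (15.6 - 2.6)
= 100 / 13.0
= 7.69 min^-1

7.69 min^-1


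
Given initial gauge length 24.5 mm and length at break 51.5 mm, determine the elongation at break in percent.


Elongation = (Lf - L0) / L0 * 100
= (51.5 - 24.5) / 24.5 * 100
= 27.0 / 24.5 * 100
= 110.2%

110.2%


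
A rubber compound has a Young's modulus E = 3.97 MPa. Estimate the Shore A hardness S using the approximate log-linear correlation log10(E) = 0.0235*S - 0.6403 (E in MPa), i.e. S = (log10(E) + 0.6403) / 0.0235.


log10(E) = 0.0235*S - 0.6403  =>  S = (log10(E) + 0.6403) / 0.0235
log10(3.97) = 0.598791
S = (0.598791 + 0.6403) / 0.0235 = 1.239091 / 0.0235
S = 52.7

Shore A = 52.7


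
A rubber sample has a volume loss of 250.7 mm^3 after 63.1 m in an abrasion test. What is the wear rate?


Rate = volume_loss / distance
= 250.7 / 63.1
= 3.973 mm^3/m

3.973 mm^3/m


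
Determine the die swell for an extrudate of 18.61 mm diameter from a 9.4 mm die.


Die swell ratio = D_extrudate / D_die
= 18.61 / 9.4
= 1.98

Die swell = 1.98


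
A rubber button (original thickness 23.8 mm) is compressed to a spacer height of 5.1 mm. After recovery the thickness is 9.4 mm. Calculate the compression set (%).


CS = (t0 - recovered) / (t0 - ts) * 100
= (23.8 - 9.4) / (23.8 - 5.1) * 100
= 14.4 / 18.7 * 100
= 77.0%

77.0%


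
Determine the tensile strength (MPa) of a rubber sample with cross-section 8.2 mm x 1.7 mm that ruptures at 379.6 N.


Area = width * thickness = 8.2 * 1.7 = 13.94 mm^2
TS = force / area = 379.6 / 13.94 = 27.23 MPa

27.23 MPa


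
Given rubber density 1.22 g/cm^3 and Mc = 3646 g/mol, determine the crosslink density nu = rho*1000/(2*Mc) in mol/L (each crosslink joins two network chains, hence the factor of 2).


nu = rho * 1000 / (2 * Mc)
nu = 1.22 * 1000 / (2 * 3646)
nu = 1220.0 / 7292
nu = 0.1673 mol/L

0.1673 mol/L


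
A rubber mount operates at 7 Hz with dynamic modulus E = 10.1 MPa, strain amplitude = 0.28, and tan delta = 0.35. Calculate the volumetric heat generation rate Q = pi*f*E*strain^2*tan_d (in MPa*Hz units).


Q = pi * f * E * strain^2 * tan_d
= pi * 7 * 10.1 * 0.28^2 * 0.35
= pi * 7 * 10.1 * 0.0784 * 0.35
= 6.0947

Q = 6.0947


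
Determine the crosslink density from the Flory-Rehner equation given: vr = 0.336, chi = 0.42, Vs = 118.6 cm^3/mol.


ln(1 - vr) = ln(1 - 0.336) = -0.4095
Numerator = -((-0.4095) + 0.336 + 0.42 * 0.336^2) = 0.0261
Denominator = 118.6 * (0.336^(1/3) - 0.336/2) = 62.5266
nu = 0.0261 / 62.5266 = 4.1673e-04 mol/cm^3

4.1673e-04 mol/cm^3


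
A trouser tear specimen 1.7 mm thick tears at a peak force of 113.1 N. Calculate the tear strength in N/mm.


Tear strength = force / thickness
= 113.1 / 1.7
= 66.53 N/mm

66.53 N/mm


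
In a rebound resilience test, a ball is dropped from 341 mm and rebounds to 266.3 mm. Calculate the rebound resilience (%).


Resilience = h_rebound / h_drop * 100
= 266.3 / 341 * 100
= 78.1%

78.1%


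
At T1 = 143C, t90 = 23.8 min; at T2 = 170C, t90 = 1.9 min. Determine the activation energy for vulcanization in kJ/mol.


T1 = 416.15 K, T2 = 443.15 K
1/T1 - 1/T2 = 1.4641e-04
ln(t1/t2) = ln(23.8/1.9) = 2.5278
Ea = 8.314 * 2.5278 / 1.4641e-04 = 143547.3116 J/mol
Ea = 143.55 kJ/mol

143.55 kJ/mol


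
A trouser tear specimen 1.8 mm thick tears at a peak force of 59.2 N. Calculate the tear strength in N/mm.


Tear strength = force / thickness
= 59.2 / 1.8
= 32.89 N/mm

32.89 N/mm


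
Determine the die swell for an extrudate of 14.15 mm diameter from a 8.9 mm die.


Die swell ratio = D_extrudate / D_die
= 14.15 / 8.9
= 1.59

Die swell = 1.59


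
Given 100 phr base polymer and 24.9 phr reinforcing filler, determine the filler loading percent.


Filler % = filler / (rubber + filler) * 100
= 24.9 / (100 + 24.9) * 100
= 24.9 / 124.9 * 100
= 19.94%

19.94%


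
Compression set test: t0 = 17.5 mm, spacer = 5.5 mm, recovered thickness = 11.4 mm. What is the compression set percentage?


CS = (t0 - recovered) / (t0 - ts) * 100
= (17.5 - 11.4) / (17.5 - 5.5) * 100
= 6.1 / 12.0 * 100
= 50.8%

50.8%


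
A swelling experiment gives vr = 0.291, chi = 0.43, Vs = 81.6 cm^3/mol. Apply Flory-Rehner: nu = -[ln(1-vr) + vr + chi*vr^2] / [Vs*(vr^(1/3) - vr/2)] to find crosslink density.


ln(1 - vr) = ln(1 - 0.291) = -0.3439
Numerator = -((-0.3439) + 0.291 + 0.43 * 0.291^2) = 0.0165
Denominator = 81.6 * (0.291^(1/3) - 0.291/2) = 42.2011
nu = 0.0165 / 42.2011 = 3.9068e-04 mol/cm^3

3.9068e-04 mol/cm^3


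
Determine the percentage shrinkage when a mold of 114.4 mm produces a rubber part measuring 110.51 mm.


Shrinkage = (mold - part) / mold * 100
= (114.4 - 110.51) / 114.4 * 100
= 3.89 / 114.4 * 100
= 3.4%

3.4%


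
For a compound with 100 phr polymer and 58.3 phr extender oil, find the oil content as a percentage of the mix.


Oil % = oil / (100 + oil) * 100
= 58.3 / (100 + 58.3) * 100
= 58.3 / 158.3 * 100
= 36.83%

36.83%


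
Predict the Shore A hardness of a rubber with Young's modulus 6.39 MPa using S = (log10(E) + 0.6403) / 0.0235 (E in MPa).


log10(E) = 0.0235*S - 0.6403  =>  S = (log10(E) + 0.6403) / 0.0235
log10(6.39) = 0.805501
S = (0.805501 + 0.6403) / 0.0235 = 1.445801 / 0.0235
S = 61.5

Shore A = 61.5


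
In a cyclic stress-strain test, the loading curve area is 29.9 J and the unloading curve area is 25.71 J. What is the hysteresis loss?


Hysteresis loss = loading - unloading
= 29.9 - 25.71
= 4.19 J

4.19 J


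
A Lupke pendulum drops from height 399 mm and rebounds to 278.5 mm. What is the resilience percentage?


Resilience = h_rebound / h_drop * 100
= 278.5 / 399 * 100
= 69.8%

69.8%


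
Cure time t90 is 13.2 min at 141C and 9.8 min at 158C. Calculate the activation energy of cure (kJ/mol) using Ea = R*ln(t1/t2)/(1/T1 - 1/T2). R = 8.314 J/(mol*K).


T1 = 414.15 K, T2 = 431.15 K
1/T1 - 1/T2 = 9.5206e-05
ln(t1/t2) = ln(13.2/9.8) = 0.2978
Ea = 8.314 * 0.2978 / 9.5206e-05 = 26008.9055 J/mol
Ea = 26.01 kJ/mol

26.01 kJ/mol


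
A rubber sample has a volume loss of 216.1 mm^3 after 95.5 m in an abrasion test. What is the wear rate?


Rate = volume_loss / distance
= 216.1 / 95.5
= 2.263 mm^3/m

2.263 mm^3/m


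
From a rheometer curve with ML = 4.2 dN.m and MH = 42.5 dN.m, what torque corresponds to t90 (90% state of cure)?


M90 = ML + 0.9 * (MH - ML)
M90 = 4.2 + 0.9 * (42.5 - 4.2)
M90 = 4.2 + 0.9 * 38.3
M90 = 38.67 dN.m

38.67 dN.m


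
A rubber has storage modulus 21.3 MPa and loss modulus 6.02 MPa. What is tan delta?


tan delta = E'' / E'
= 6.02 / 21.3
= 0.2826

tan delta = 0.2826


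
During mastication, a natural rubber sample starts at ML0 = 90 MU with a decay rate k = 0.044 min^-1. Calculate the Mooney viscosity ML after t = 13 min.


ML = ML0 * exp(-k * t)
ML = 90 * exp(-0.044 * 13)
ML = 90 * 0.5644
ML = 50.8 MU

50.8 MU


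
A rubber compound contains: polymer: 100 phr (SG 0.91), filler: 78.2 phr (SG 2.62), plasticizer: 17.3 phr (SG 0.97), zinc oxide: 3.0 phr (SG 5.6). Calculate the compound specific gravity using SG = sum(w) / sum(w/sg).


Sum of weights = 198.5
Volume contributions:
  polymer: 100/0.91 = 109.8901
  filler: 78.2/2.62 = 29.8473
  plasticizer: 17.3/0.97 = 17.8351
  zinc oxide: 3.0/5.6 = 0.5357
Sum of volumes = 158.1082
SG = 198.5 / 158.1082 = 1.255

SG = 1.255


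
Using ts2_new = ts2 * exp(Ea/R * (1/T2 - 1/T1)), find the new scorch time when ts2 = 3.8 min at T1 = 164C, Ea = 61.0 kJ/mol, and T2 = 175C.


Convert temperatures: T1 = 164 + 273.15 = 437.15 K, T2 = 175 + 273.15 = 448.15 K
ts2_new = 3.8 * exp(61000 / 8.314 * (1/448.15 - 1/437.15))
1/T2 - 1/T1 = -5.6149e-05
ts2_new = 2.52 min

2.52 min


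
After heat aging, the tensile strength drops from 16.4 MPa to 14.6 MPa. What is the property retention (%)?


Retention = aged / original * 100
= 14.6 / 16.4 * 100
= 89.0%

89.0%


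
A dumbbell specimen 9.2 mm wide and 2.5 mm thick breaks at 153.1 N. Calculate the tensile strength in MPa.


Area = width * thickness = 9.2 * 2.5 = 23.0 mm^2
TS = force / area = 153.1 / 23.0 = 6.66 MPa

6.66 MPa


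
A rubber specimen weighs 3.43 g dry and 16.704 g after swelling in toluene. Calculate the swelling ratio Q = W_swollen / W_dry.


Q = W_swollen / W_dry
Q = 16.704 / 3.43
Q = 4.87

Q = 4.87


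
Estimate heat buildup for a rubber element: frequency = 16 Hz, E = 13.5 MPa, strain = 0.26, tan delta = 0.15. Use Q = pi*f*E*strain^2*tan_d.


Q = pi * f * E * strain^2 * tan_d
= pi * 16 * 13.5 * 0.26^2 * 0.15
= pi * 16 * 13.5 * 0.0676 * 0.15
= 6.8808

Q = 6.8808


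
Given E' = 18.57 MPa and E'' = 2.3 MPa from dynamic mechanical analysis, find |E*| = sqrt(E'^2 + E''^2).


|E*| = sqrt(E'^2 + E''^2)
= sqrt(18.57^2 + 2.3^2)
= sqrt(344.8449 + 5.2900)
= 18.712 MPa

18.712 MPa


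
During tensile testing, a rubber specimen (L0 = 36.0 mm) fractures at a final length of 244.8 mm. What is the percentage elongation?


Elongation = (Lf - L0) / L0 * 100
= (244.8 - 36.0) / 36.0 * 100
= 208.8 / 36.0 * 100
= 580.0%

580.0%


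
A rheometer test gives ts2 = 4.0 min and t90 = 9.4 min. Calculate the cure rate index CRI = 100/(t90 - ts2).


CRI = 100 / (t90 - ts2)
= 100 / (9.4 - 4.0)
= 100 / 5.4
= 18.52 min^-1

18.52 min^-1


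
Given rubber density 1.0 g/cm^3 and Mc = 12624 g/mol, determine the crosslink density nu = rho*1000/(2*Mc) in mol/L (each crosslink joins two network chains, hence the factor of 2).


nu = rho * 1000 / (2 * Mc)
nu = 1.0 * 1000 / (2 * 12624)
nu = 1000.0 / 25248
nu = 0.0396 mol/L

0.0396 mol/L


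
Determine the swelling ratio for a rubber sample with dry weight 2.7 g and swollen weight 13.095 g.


Q = W_swollen / W_dry
Q = 13.095 / 2.7
Q = 4.85

Q = 4.85


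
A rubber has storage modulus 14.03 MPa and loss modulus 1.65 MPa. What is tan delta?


tan delta = E'' / E'
= 1.65 / 14.03
= 0.1176

tan delta = 0.1176


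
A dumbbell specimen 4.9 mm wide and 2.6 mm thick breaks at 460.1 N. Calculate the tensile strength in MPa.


Area = width * thickness = 4.9 * 2.6 = 12.74 mm^2
TS = force / area = 460.1 / 12.74 = 36.11 MPa

36.11 MPa


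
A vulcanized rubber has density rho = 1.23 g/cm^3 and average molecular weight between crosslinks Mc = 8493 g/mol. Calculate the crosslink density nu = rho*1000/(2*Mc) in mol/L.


nu = rho * 1000 / (2 * Mc)
nu = 1.23 * 1000 / (2 * 8493)
nu = 1230.0 / 16986
nu = 0.0724 mol/L

0.0724 mol/L


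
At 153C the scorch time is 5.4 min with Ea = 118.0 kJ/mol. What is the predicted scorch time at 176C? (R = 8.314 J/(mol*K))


Convert temperatures: T1 = 153 + 273.15 = 426.15 K, T2 = 176 + 273.15 = 449.15 K
ts2_new = 5.4 * exp(118000 / 8.314 * (1/449.15 - 1/426.15))
1/T2 - 1/T1 = -1.2016e-04
ts2_new = 0.98 min

0.98 min


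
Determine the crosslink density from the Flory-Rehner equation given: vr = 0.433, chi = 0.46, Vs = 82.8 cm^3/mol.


ln(1 - vr) = ln(1 - 0.433) = -0.5674
Numerator = -((-0.5674) + 0.433 + 0.46 * 0.433^2) = 0.0482
Denominator = 82.8 * (0.433^(1/3) - 0.433/2) = 44.7149
nu = 0.0482 / 44.7149 = 0.0011 mol/cm^3

0.0011 mol/cm^3


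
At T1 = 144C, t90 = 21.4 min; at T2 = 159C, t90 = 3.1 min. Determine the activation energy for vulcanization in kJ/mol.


T1 = 417.15 K, T2 = 432.15 K
1/T1 - 1/T2 = 8.3208e-05
ln(t1/t2) = ln(21.4/3.1) = 1.9320
Ea = 8.314 * 1.9320 / 8.3208e-05 = 193041.2554 J/mol
Ea = 193.04 kJ/mol

193.04 kJ/mol


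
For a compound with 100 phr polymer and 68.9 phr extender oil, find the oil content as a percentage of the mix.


Oil % = oil / (100 + oil) * 100
= 68.9 / (100 + 68.9) * 100
= 68.9 / 168.9 * 100
= 40.79%

40.79%


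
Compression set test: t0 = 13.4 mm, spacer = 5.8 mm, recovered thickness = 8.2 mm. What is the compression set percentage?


CS = (t0 - recovered) / (t0 - ts) * 100
= (13.4 - 8.2) / (13.4 - 5.8) * 100
= 5.2 / 7.6 * 100
= 68.4%

68.4%


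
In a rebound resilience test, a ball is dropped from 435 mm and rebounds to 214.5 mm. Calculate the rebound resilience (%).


Resilience = h_rebound / h_drop * 100
= 214.5 / 435 * 100
= 49.3%

49.3%


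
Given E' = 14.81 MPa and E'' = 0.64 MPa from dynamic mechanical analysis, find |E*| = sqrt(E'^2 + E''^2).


|E*| = sqrt(E'^2 + E''^2)
= sqrt(14.81^2 + 0.64^2)
= sqrt(219.3361 + 0.4096)
= 14.824 MPa

14.824 MPa


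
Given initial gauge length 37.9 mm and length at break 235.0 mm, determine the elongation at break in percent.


Elongation = (Lf - L0) / L0 * 100
= (235.0 - 37.9) / 37.9 * 100
= 197.1 / 37.9 * 100
= 520.1%

520.1%


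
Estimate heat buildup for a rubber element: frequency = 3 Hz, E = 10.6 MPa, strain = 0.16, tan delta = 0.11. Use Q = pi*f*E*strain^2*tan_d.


Q = pi * f * E * strain^2 * tan_d
= pi * 3 * 10.6 * 0.16^2 * 0.11
= pi * 3 * 10.6 * 0.0256 * 0.11
= 0.2813

Q = 0.2813


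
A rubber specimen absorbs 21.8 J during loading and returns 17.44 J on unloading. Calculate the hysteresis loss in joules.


Hysteresis loss = loading - unloading
= 21.8 - 17.44
= 4.36 J

4.36 J
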